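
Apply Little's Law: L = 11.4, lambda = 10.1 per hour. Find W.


W = L / lambda = 11.4 / 10.1 = 1.1287 hours

1.1287 hours


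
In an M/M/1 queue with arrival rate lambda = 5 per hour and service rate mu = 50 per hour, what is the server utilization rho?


rho = lambda/mu = 5/50 = 0.1

0.1


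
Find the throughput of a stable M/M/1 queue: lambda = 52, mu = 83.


For a stable queue (lambda < mu), throughput = lambda = 52 per hour

52 per hour


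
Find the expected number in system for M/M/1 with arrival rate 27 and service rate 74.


rho = 27/74; L = rho/(1-rho) = 0.57

0.57


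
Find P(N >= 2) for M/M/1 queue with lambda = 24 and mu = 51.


P(N >= 2) = rho^2 = (24/51)^2 = 0.2215

0.2215


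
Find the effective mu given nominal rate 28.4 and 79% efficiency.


Effective rate = mu * efficiency = 28.4 * 0.79 = 22.44 per hour

22.44 per hour


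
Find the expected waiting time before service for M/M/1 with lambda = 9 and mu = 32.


rho = 9/32; Wq = rho/(mu - lambda) = 0.0122 hours

0.0122 hours


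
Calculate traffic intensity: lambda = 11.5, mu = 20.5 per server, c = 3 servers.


rho = lambda / (c * mu) = 11.5 / (3 * 20.5) = 0.187

0.187


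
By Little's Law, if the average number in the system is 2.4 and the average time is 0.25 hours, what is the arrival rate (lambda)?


lambda = L / W = 2.4 / 0.25 = 9.6 per hour

9.6 per hour


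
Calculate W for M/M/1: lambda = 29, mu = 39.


W = 1/(mu - lambda) = 1/(39 - 29) = 0.1 hours

0.1 hours


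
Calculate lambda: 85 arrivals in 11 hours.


lambda = total arrivals / time = 85 / 11 = 7.73 per hour

7.73 per hour


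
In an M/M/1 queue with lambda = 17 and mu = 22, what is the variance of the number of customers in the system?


rho = 17/22; Var(N) = rho/(1-rho)^2 = 14.96

14.96


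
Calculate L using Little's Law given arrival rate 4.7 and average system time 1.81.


L = lambda * W = 4.7 * 1.81 = 8.51

8.51


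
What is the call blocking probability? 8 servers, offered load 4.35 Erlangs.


B(N,A) = (A^N/N!) / sum(A^k/k!, k=0..N) with N=8, A=4.35 = 0.0425

0.0425


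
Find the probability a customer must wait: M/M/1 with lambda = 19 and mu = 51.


P(wait) = rho = lambda/mu = 19/51 = 0.3725

0.3725


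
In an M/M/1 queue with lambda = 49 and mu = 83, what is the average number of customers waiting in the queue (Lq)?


rho = 49/83; Lq = rho^2/(1-rho) = 0.85

0.85


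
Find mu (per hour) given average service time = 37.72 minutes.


mu = 60 / avg_service_time = 60 / 37.72 = 1.59 per hour

1.59 per hour


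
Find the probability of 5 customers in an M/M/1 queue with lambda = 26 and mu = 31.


rho = 26/31; P(n) = (1-rho)*rho^n = (1-26/31)*(26/31)^5 = 0.0669

0.0669


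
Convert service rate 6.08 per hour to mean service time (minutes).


Mean service time = 60/mu = 60/6.08 = 9.87 minutes

9.87 minutes


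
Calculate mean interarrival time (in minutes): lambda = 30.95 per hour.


Mean interarrival time = 60/lambda = 60/30.95 = 1.94 minutes

1.94 minutes


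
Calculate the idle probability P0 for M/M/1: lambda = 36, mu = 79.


P0 = 1 - rho = 1 - 36/79 = 0.5443

0.5443


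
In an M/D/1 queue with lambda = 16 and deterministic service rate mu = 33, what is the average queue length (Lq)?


M/D/1: Lq = rho^2 / (2*(1-rho)) where rho = 16/33; Lq = 0.23

0.23


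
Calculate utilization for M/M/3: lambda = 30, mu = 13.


rho = lambda/(c*mu) = 30/(3*13) = 0.7692

0.7692


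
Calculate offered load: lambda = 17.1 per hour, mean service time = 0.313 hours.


Offered load a = lambda * E[S] = 17.1 * 0.313 = 5.35 Erlangs

5.35 Erlangs


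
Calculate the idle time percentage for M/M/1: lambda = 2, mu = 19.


Idle fraction = (1 - rho) * 100 = (1 - 2/19) * 100 = 89.5%

89.5%


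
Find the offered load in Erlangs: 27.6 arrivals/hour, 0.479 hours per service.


Offered load a = lambda * E[S] = 27.6 * 0.479 = 13.22 Erlangs

13.22 Erlangs


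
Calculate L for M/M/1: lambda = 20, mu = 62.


rho = 20/62; L = rho/(1-rho) = 0.48

0.48


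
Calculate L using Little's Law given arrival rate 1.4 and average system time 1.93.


L = lambda * W = 1.4 * 1.93 = 2.7

2.7


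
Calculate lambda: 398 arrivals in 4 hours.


lambda = total arrivals / time = 398 / 4 = 99.5 per hour

99.5 per hour


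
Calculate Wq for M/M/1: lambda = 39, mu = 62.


rho = 39/62; Wq = rho/(mu - lambda) = 0.0273 hours

0.0273 hours


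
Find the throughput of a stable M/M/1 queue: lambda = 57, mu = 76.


For a stable queue (lambda < mu), throughput = lambda = 57 per hour

57 per hour


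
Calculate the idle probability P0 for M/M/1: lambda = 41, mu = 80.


P0 = 1 - rho = 1 - 41/80 = 0.4875

0.4875


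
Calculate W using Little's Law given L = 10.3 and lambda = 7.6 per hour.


W = L / lambda = 10.3 / 7.6 = 1.3553 hours

1.3553 hours


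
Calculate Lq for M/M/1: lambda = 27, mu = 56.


rho = 27/56; Lq = rho^2/(1-rho) = 0.45

0.45


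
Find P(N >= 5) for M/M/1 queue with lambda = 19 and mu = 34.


P(N >= 5) = rho^5 = (19/34)^5 = 0.0545

0.0545


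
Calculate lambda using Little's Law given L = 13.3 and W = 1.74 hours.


lambda = L / W = 13.3 / 1.74 = 7.64 per hour

7.64 per hour


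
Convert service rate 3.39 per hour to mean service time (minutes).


Mean service time = 60/mu = 60/3.39 = 17.7 minutes

17.7 minutes


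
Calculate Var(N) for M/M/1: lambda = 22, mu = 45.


rho = 22/45; Var(N) = rho/(1-rho)^2 = 1.87

1.87


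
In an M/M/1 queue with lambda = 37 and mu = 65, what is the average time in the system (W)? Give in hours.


W = 1/(mu - lambda) = 1/(65 - 37) = 0.0357 hours

0.0357 hours


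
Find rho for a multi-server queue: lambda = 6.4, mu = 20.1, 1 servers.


rho = lambda / (c * mu) = 6.4 / (1 * 20.1) = 0.3184

0.3184


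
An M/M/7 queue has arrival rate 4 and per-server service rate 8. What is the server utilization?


rho = lambda/(c*mu) = 4/(7*8) = 0.0714

0.0714


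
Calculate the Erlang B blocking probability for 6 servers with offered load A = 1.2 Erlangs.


B(N,A) = (A^N/N!) / sum(A^k/k!, k=0..N) with N=6, A=1.2 = 0.0012

0.0012


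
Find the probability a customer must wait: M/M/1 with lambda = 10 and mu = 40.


P(wait) = rho = lambda/mu = 10/40 = 0.25

0.25


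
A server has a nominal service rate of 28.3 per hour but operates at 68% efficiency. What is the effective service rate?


Effective rate = mu * efficiency = 28.3 * 0.68 = 19.24 per hour

19.24 per hour


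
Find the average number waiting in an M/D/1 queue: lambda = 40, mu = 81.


M/D/1: Lq = rho^2 / (2*(1-rho)) where rho = 40/81; Lq = 0.24

0.24


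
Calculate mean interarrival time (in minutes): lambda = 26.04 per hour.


Mean interarrival time = 60/lambda = 60/26.04 = 2.3 minutes

2.3 minutes


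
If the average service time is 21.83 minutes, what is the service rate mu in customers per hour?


mu = 60 / avg_service_time = 60 / 21.83 = 2.75 per hour

2.75 per hour


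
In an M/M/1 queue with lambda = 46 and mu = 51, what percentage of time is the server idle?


Idle fraction = (1 - rho) * 100 = (1 - 46/51) * 100 = 9.8%

9.8%


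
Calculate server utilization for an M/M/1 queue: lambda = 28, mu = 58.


rho = lambda/mu = 28/58 = 0.4828

0.4828


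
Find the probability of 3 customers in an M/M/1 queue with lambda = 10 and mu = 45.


rho = 10/45; P(n) = (1-rho)*rho^n = (1-10/45)*(10/45)^3 = 0.0085

0.0085


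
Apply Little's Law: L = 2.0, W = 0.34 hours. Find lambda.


lambda = L / W = 2.0 / 0.34 = 5.88 per hour

5.88 per hour


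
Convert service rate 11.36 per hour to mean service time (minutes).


Mean service time = 60/mu = 60/11.36 = 5.28 minutes

5.28 minutes


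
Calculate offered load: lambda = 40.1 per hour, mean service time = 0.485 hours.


Offered load a = lambda * E[S] = 40.1 * 0.485 = 19.45 Erlangs

19.45 Erlangs


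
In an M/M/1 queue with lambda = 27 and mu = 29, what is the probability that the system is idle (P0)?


P0 = 1 - rho = 1 - 27/29 = 0.069

0.069


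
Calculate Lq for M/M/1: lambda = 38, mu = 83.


rho = 38/83; Lq = rho^2/(1-rho) = 0.39

0.39


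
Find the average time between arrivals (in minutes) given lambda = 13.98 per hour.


Mean interarrival time = 60/lambda = 60/13.98 = 4.29 minutes

4.29 minutes


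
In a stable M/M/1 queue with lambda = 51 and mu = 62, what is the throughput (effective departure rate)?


For a stable queue (lambda < mu), throughput = lambda = 51 per hour

51 per hour


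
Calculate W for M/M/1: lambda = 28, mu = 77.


W = 1/(mu - lambda) = 1/(77 - 28) = 0.0204 hours

0.0204 hours


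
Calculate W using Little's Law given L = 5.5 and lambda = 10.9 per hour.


W = L / lambda = 5.5 / 10.9 = 0.5046 hours

0.5046 hours


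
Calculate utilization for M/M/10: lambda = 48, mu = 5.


rho = lambda/(c*mu) = 48/(10*5) = 0.96

0.96


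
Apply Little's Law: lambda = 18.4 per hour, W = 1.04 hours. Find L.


L = lambda * W = 18.4 * 1.04 = 19.14

19.14


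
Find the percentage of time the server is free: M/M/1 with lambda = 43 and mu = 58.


Idle fraction = (1 - rho) * 100 = (1 - 43/58) * 100 = 25.9%

25.9%


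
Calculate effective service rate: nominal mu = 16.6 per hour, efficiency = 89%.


Effective rate = mu * efficiency = 16.6 * 0.89 = 14.77 per hour

14.77 per hour


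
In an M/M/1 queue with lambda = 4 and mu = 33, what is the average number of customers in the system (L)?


rho = 4/33; L = rho/(1-rho) = 0.14

0.14


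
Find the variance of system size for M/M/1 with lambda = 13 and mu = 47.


rho = 13/47; Var(N) = rho/(1-rho)^2 = 0.53

0.53


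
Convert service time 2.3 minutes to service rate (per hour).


mu = 60 / avg_service_time = 60 / 2.3 = 26.09 per hour

26.09 per hour


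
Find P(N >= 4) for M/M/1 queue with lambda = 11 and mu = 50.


P(N >= 4) = rho^4 = (11/50)^4 = 0.0023

0.0023


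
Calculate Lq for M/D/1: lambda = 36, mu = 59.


M/D/1: Lq = rho^2 / (2*(1-rho)) where rho = 36/59; Lq = 0.48

0.48


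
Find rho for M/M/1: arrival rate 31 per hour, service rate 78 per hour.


rho = lambda/mu = 31/78 = 0.3974

0.3974


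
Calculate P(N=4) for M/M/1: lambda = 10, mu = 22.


rho = 10/22; P(n) = (1-rho)*rho^n = (1-10/22)*(10/22)^4 = 0.0233

0.0233


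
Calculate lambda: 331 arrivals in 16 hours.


lambda = total arrivals / time = 331 / 16 = 20.69 per hour

20.69 per hour


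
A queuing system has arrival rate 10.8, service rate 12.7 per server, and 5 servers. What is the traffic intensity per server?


rho = lambda / (c * mu) = 10.8 / (5 * 12.7) = 0.1701

0.1701


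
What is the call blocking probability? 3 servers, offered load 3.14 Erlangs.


B(N,A) = (A^N/N!) / sum(A^k/k!, k=0..N) with N=3, A=3.14 = 0.3626

0.3626


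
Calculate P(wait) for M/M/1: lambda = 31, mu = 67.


P(wait) = rho = lambda/mu = 31/67 = 0.4627

0.4627


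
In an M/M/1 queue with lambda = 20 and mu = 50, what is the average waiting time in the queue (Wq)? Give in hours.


rho = 20/50; Wq = rho/(mu - lambda) = 0.0133 hours

0.0133 hours


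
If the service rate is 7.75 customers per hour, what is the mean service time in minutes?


Mean service time = 60/mu = 60/7.75 = 7.74 minutes

7.74 minutes


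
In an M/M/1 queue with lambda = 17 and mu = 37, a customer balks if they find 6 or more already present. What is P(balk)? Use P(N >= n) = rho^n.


P(N >= 6) = rho^6 = (17/37)^6 = 0.0094

0.0094


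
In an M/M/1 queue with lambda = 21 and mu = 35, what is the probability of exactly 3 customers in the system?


rho = 21/35; P(n) = (1-rho)*rho^n = (1-21/35)*(21/35)^3 = 0.0864

0.0864


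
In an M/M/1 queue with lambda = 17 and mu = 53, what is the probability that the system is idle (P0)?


P0 = 1 - rho = 1 - 17/53 = 0.6792

0.6792


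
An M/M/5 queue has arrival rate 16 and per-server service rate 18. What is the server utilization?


rho = lambda/(c*mu) = 16/(5*18) = 0.1778

0.1778


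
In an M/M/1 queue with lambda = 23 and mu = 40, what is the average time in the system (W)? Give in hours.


W = 1/(mu - lambda) = 1/(40 - 23) = 0.0588 hours

0.0588 hours


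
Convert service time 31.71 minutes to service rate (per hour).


mu = 60 / avg_service_time = 60 / 31.71 = 1.89 per hour

1.89 per hour


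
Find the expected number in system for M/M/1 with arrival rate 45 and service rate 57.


rho = 45/57; L = rho/(1-rho) = 3.75

3.75


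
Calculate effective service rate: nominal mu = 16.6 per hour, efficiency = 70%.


Effective rate = mu * efficiency = 16.6 * 0.7 = 11.62 per hour

11.62 per hour


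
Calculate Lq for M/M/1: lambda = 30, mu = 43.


rho = 30/43; Lq = rho^2/(1-rho) = 1.61

1.61


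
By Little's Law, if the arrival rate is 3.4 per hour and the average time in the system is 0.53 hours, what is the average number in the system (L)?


L = lambda * W = 3.4 * 0.53 = 1.8

1.8


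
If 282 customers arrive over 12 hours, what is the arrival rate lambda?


lambda = total arrivals / time = 282 / 12 = 23.5 per hour

23.5 per hour


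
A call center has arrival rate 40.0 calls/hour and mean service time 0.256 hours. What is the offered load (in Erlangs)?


Offered load a = lambda * E[S] = 40.0 * 0.256 = 10.24 Erlangs

10.24 Erlangs


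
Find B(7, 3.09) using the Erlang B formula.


B(N,A) = (A^N/N!) / sum(A^k/k!, k=0..N) with N=7, A=3.09 = 0.0246

0.0246


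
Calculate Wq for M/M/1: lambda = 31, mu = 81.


rho = 31/81; Wq = rho/(mu - lambda) = 0.0077 hours

0.0077 hours


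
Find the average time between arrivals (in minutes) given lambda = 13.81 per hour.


Mean interarrival time = 60/lambda = 60/13.81 = 4.34 minutes

4.34 minutes


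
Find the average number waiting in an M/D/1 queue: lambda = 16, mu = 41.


M/D/1: Lq = rho^2 / (2*(1-rho)) where rho = 16/41; Lq = 0.12

0.12


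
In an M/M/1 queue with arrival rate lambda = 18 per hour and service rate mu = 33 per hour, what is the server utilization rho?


rho = lambda/mu = 18/33 = 0.5455

0.5455


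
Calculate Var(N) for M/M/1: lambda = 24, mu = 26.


rho = 24/26; Var(N) = rho/(1-rho)^2 = 156.0

156.0


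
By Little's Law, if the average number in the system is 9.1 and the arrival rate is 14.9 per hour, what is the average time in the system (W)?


W = L / lambda = 9.1 / 14.9 = 0.6107 hours

0.6107 hours


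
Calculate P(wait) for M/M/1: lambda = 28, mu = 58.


P(wait) = rho = lambda/mu = 28/58 = 0.4828

0.4828


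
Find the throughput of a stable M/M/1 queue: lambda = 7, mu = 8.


For a stable queue (lambda < mu), throughput = lambda = 7 per hour

7 per hour


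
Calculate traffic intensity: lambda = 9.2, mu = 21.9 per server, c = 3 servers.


rho = lambda / (c * mu) = 9.2 / (3 * 21.9) = 0.14

0.14


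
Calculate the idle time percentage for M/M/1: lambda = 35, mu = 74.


Idle fraction = (1 - rho) * 100 = (1 - 35/74) * 100 = 52.7%

52.7%


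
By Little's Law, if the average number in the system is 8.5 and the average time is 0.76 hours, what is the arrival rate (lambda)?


lambda = L / W = 8.5 / 0.76 = 11.18 per hour

11.18 per hour


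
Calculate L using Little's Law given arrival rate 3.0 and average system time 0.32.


L = lambda * W = 3.0 * 0.32 = 0.96

0.96


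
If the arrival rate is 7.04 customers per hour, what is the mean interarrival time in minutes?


Mean interarrival time = 60/lambda = 60/7.04 = 8.52 minutes

8.52 minutes


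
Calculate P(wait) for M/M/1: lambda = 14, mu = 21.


P(wait) = rho = lambda/mu = 14/21 = 0.6667

0.6667


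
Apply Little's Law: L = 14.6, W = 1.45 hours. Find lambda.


lambda = L / W = 14.6 / 1.45 = 10.07 per hour

10.07 per hour


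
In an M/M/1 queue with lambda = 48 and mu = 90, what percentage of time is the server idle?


Idle fraction = (1 - rho) * 100 = (1 - 48/90) * 100 = 46.7%

46.7%


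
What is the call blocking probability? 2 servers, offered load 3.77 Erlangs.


B(N,A) = (A^N/N!) / sum(A^k/k!, k=0..N) with N=2, A=3.77 = 0.5984

0.5984


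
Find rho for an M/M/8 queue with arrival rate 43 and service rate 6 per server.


rho = lambda/(c*mu) = 43/(8*6) = 0.8958

0.8958


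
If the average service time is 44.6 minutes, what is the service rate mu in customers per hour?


mu = 60 / avg_service_time = 60 / 44.6 = 1.35 per hour

1.35 per hour


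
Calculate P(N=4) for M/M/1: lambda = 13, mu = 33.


rho = 13/33; P(n) = (1-rho)*rho^n = (1-13/33)*(13/33)^4 = 0.0146

0.0146


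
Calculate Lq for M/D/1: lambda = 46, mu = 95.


M/D/1: Lq = rho^2 / (2*(1-rho)) where rho = 46/95; Lq = 0.23

0.23


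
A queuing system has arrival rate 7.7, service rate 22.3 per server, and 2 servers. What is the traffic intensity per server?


rho = lambda / (c * mu) = 7.7 / (2 * 22.3) = 0.1726

0.1726


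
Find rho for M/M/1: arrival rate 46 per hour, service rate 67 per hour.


rho = lambda/mu = 46/67 = 0.6866

0.6866


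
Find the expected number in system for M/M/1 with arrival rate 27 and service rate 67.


rho = 27/67; L = rho/(1-rho) = 0.68

0.68


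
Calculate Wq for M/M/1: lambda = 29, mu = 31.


rho = 29/31; Wq = rho/(mu - lambda) = 0.4677 hours

0.4677 hours


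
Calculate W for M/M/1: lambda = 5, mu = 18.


W = 1/(mu - lambda) = 1/(18 - 5) = 0.0769 hours

0.0769 hours


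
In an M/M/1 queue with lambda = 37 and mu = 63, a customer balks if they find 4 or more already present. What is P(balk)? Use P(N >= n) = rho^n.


P(N >= 4) = rho^4 = (37/63)^4 = 0.119

0.119


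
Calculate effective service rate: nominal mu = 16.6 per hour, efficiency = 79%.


Effective rate = mu * efficiency = 16.6 * 0.79 = 13.11 per hour

13.11 per hour


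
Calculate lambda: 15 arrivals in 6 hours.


lambda = total arrivals / time = 15 / 6 = 2.5 per hour

2.5 per hour


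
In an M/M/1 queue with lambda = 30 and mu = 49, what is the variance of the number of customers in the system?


rho = 30/49; Var(N) = rho/(1-rho)^2 = 4.07

4.07


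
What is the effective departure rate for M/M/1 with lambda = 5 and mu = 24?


For a stable queue (lambda < mu), throughput = lambda = 5 per hour

5 per hour


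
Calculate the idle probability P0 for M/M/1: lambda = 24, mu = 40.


P0 = 1 - rho = 1 - 24/40 = 0.4

0.4


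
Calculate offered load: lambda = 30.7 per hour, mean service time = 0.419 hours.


Offered load a = lambda * E[S] = 30.7 * 0.419 = 12.86 Erlangs

12.86 Erlangs


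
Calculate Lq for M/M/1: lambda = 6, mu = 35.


rho = 6/35; Lq = rho^2/(1-rho) = 0.04

0.04


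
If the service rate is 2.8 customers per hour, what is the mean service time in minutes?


Mean service time = 60/mu = 60/2.8 = 21.43 minutes

21.43 minutes


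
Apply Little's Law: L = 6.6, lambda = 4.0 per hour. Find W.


W = L / lambda = 6.6 / 4.0 = 1.65 hours

1.65 hours


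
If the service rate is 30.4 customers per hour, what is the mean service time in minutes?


Mean service time = 60/mu = 60/30.4 = 1.97 minutes

1.97 minutes


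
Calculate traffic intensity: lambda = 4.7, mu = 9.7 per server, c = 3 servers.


rho = lambda / (c * mu) = 4.7 / (3 * 9.7) = 0.1615

0.1615


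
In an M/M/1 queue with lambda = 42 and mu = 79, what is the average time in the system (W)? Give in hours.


W = 1/(mu - lambda) = 1/(79 - 42) = 0.027 hours

0.027 hours


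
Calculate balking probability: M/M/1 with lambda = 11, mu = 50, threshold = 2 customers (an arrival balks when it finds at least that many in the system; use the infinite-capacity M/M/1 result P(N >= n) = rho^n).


P(N >= 2) = rho^2 = (11/50)^2 = 0.0484

0.0484


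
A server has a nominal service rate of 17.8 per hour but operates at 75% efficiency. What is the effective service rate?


Effective rate = mu * efficiency = 17.8 * 0.75 = 13.35 per hour

13.35 per hour


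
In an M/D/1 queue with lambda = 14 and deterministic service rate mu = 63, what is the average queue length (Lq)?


M/D/1: Lq = rho^2 / (2*(1-rho)) where rho = 14/63; Lq = 0.03

0.03


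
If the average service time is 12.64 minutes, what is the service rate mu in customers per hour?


mu = 60 / avg_service_time = 60 / 12.64 = 4.75 per hour

4.75 per hour


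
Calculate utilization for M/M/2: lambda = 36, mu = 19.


rho = lambda/(c*mu) = 36/(2*19) = 0.9474

0.9474


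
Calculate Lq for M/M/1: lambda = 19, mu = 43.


rho = 19/43; Lq = rho^2/(1-rho) = 0.35

0.35


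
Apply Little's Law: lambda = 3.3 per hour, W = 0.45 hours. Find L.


L = lambda * W = 3.3 * 0.45 = 1.49

1.49


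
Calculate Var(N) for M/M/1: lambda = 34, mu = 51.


rho = 34/51; Var(N) = rho/(1-rho)^2 = 6.0

6.0


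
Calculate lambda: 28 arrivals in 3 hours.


lambda = total arrivals / time = 28 / 3 = 9.33 per hour

9.33 per hour


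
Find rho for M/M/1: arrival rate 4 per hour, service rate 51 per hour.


rho = lambda/mu = 4/51 = 0.0784

0.0784


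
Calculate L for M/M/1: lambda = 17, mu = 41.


rho = 17/41; L = rho/(1-rho) = 0.71

0.71


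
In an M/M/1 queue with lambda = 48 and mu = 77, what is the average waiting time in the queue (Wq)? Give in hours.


rho = 48/77; Wq = rho/(mu - lambda) = 0.0215 hours

0.0215 hours


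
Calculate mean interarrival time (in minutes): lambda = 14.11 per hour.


Mean interarrival time = 60/lambda = 60/14.11 = 4.25 minutes

4.25 minutes


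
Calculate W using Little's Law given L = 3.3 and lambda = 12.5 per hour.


W = L / lambda = 3.3 / 12.5 = 0.264 hours

0.264 hours


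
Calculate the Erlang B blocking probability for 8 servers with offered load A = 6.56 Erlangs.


B(N,A) = (A^N/N!) / sum(A^k/k!, k=0..N) with N=8, A=6.56 = 0.1535

0.1535


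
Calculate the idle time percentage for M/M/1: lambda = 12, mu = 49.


Idle fraction = (1 - rho) * 100 = (1 - 12/49) * 100 = 75.5%

75.5%


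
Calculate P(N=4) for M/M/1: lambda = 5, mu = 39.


rho = 5/39; P(n) = (1-rho)*rho^n = (1-5/39)*(5/39)^4 = 0.0002

0.0002


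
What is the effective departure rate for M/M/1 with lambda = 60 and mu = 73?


For a stable queue (lambda < mu), throughput = lambda = 60 per hour

60 per hour


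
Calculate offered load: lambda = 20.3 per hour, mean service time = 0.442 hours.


Offered load a = lambda * E[S] = 20.3 * 0.442 = 8.97 Erlangs

8.97 Erlangs


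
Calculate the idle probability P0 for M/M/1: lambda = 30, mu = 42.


P0 = 1 - rho = 1 - 30/42 = 0.2857

0.2857


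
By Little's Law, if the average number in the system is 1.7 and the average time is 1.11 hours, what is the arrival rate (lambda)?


lambda = L / W = 1.7 / 1.11 = 1.53 per hour

1.53 per hour


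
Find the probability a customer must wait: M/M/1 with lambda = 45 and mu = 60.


P(wait) = rho = lambda/mu = 45/60 = 0.75

0.75


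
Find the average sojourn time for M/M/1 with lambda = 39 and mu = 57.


W = 1/(mu - lambda) = 1/(57 - 39) = 0.0556 hours

0.0556 hours


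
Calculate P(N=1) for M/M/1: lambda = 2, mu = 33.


rho = 2/33; P(n) = (1-rho)*rho^n = (1-2/33)*(2/33)^1 = 0.0569

0.0569


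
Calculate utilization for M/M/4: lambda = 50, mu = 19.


rho = lambda/(c*mu) = 50/(4*19) = 0.6579

0.6579


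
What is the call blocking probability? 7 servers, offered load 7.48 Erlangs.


B(N,A) = (A^N/N!) / sum(A^k/k!, k=0..N) with N=7, A=7.48 = 0.278

0.278


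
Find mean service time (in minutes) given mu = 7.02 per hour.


Mean service time = 60/mu = 60/7.02 = 8.55 minutes

8.55 minutes


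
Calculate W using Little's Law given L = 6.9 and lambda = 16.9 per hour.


W = L / lambda = 6.9 / 16.9 = 0.4083 hours

0.4083 hours


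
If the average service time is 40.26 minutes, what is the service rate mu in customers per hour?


mu = 60 / avg_service_time = 60 / 40.26 = 1.49 per hour

1.49 per hour


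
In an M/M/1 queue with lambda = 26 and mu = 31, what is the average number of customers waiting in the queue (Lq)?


rho = 26/31; Lq = rho^2/(1-rho) = 4.36

4.36


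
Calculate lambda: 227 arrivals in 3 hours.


lambda = total arrivals / time = 227 / 3 = 75.67 per hour

75.67 per hour


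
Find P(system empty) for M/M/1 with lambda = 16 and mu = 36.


P0 = 1 - rho = 1 - 16/36 = 0.5556

0.5556


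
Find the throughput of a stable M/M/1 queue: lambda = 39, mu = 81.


For a stable queue (lambda < mu), throughput = lambda = 39 per hour

39 per hour


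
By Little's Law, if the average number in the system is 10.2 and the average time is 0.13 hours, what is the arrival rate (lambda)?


lambda = L / W = 10.2 / 0.13 = 78.46 per hour

78.46 per hour


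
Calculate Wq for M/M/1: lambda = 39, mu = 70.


rho = 39/70; Wq = rho/(mu - lambda) = 0.018 hours

0.018 hours


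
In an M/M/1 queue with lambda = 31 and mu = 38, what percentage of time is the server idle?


Idle fraction = (1 - rho) * 100 = (1 - 31/38) * 100 = 18.4%

18.4%


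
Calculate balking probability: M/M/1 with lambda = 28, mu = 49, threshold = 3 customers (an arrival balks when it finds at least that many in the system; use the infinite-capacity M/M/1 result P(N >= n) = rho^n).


P(N >= 3) = rho^3 = (28/49)^3 = 0.1866

0.1866


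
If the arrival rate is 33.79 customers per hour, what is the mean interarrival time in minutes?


Mean interarrival time = 60/lambda = 60/33.79 = 1.78 minutes

1.78 minutes


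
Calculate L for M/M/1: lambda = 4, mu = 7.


rho = 4/7; L = rho/(1-rho) = 1.33

1.33


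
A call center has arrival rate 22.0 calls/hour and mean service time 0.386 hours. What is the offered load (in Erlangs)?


Offered load a = lambda * E[S] = 22.0 * 0.386 = 8.49 Erlangs

8.49 Erlangs


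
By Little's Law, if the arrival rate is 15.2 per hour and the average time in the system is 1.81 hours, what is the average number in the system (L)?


L = lambda * W = 15.2 * 1.81 = 27.51

27.51


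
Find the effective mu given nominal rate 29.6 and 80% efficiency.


Effective rate = mu * efficiency = 29.6 * 0.8 = 23.68 per hour

23.68 per hour


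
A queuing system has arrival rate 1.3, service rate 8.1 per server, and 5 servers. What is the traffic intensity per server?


rho = lambda / (c * mu) = 1.3 / (5 * 8.1) = 0.0321

0.0321


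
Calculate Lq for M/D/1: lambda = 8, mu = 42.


M/D/1: Lq = rho^2 / (2*(1-rho)) where rho = 8/42; Lq = 0.02

0.02


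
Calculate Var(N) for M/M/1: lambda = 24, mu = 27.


rho = 24/27; Var(N) = rho/(1-rho)^2 = 72.0

72.0


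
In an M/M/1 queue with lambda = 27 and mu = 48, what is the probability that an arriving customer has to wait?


P(wait) = rho = lambda/mu = 27/48 = 0.5625

0.5625


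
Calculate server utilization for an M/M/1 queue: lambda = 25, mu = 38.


rho = lambda/mu = 25/38 = 0.6579

0.6579


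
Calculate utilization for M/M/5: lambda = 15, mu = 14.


rho = lambda/(c*mu) = 15/(5*14) = 0.2143

0.2143


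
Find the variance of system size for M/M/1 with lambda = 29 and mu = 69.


rho = 29/69; Var(N) = rho/(1-rho)^2 = 1.25

1.25


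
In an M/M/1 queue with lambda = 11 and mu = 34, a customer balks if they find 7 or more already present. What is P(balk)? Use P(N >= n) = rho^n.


P(N >= 7) = rho^7 = (11/34)^7 = 0.0004

0.0004


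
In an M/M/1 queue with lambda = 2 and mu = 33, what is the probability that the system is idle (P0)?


P0 = 1 - rho = 1 - 2/33 = 0.9394

0.9394


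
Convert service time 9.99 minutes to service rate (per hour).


mu = 60 / avg_service_time = 60 / 9.99 = 6.01 per hour

6.01 per hour


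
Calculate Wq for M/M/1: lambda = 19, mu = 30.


rho = 19/30; Wq = rho/(mu - lambda) = 0.0576 hours

0.0576 hours


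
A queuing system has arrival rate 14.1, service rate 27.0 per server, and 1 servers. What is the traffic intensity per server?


rho = lambda / (c * mu) = 14.1 / (1 * 27.0) = 0.5222

0.5222


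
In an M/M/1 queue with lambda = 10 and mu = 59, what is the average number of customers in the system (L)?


rho = 10/59; L = rho/(1-rho) = 0.2

0.2


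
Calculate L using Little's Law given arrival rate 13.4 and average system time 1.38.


L = lambda * W = 13.4 * 1.38 = 18.49

18.49


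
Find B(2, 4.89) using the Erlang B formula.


B(N,A) = (A^N/N!) / sum(A^k/k!, k=0..N) with N=2, A=4.89 = 0.67

0.67


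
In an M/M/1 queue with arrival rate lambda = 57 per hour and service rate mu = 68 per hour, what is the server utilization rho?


rho = lambda/mu = 57/68 = 0.8382

0.8382


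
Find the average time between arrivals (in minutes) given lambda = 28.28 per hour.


Mean interarrival time = 60/lambda = 60/28.28 = 2.12 minutes

2.12 minutes


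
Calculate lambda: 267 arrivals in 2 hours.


lambda = total arrivals / time = 267 / 2 = 133.5 per hour

133.5 per hour


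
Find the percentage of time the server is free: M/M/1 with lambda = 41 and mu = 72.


Idle fraction = (1 - rho) * 100 = (1 - 41/72) * 100 = 43.1%

43.1%


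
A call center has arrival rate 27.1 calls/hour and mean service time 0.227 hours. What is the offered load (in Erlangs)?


Offered load a = lambda * E[S] = 27.1 * 0.227 = 6.15 Erlangs

6.15 Erlangs


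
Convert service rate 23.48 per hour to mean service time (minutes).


Mean service time = 60/mu = 60/23.48 = 2.56 minutes

2.56 minutes


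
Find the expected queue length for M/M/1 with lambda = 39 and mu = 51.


rho = 39/51; Lq = rho^2/(1-rho) = 2.49

2.49


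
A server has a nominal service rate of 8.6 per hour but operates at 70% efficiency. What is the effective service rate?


Effective rate = mu * efficiency = 8.6 * 0.7 = 6.02 per hour

6.02 per hour


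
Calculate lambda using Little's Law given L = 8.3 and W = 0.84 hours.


lambda = L / W = 8.3 / 0.84 = 9.88 per hour

9.88 per hour


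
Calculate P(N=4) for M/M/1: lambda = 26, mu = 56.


rho = 26/56; P(n) = (1-rho)*rho^n = (1-26/56)*(26/56)^4 = 0.0249

0.0249


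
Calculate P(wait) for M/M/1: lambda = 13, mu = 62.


P(wait) = rho = lambda/mu = 13/62 = 0.2097

0.2097


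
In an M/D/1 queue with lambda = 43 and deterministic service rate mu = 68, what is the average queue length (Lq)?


M/D/1: Lq = rho^2 / (2*(1-rho)) where rho = 43/68; Lq = 0.54

0.54


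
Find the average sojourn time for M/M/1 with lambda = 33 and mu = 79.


W = 1/(mu - lambda) = 1/(79 - 33) = 0.0217 hours

0.0217 hours


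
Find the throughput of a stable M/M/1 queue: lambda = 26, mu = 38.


For a stable queue (lambda < mu), throughput = lambda = 26 per hour

26 per hour


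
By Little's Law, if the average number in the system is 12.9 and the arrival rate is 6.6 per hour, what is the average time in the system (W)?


W = L / lambda = 12.9 / 6.6 = 1.9545 hours

1.9545 hours


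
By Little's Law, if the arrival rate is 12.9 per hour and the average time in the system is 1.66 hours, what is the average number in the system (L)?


L = lambda * W = 12.9 * 1.66 = 21.41

21.41


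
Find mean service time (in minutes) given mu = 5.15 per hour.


Mean service time = 60/mu = 60/5.15 = 11.65 minutes

11.65 minutes


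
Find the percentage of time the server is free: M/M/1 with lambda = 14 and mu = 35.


Idle fraction = (1 - rho) * 100 = (1 - 14/35) * 100 = 60.0%

60.0%


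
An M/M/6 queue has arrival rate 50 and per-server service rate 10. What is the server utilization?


rho = lambda/(c*mu) = 50/(6*10) = 0.8333

0.8333


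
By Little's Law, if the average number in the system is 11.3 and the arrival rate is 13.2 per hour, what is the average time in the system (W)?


W = L / lambda = 11.3 / 13.2 = 0.8561 hours

0.8561 hours


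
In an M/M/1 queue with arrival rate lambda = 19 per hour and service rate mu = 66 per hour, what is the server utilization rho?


rho = lambda/mu = 19/66 = 0.2879

0.2879


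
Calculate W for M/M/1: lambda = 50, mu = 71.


W = 1/(mu - lambda) = 1/(71 - 50) = 0.0476 hours

0.0476 hours


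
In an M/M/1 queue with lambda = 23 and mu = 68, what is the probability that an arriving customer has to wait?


P(wait) = rho = lambda/mu = 23/68 = 0.3382

0.3382


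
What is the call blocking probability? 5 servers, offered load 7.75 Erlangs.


B(N,A) = (A^N/N!) / sum(A^k/k!, k=0..N) with N=5, A=7.75 = 0.4663

0.4663


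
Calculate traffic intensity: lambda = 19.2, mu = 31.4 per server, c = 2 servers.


rho = lambda / (c * mu) = 19.2 / (2 * 31.4) = 0.3057

0.3057


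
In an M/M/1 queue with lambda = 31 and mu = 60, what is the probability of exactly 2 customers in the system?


rho = 31/60; P(n) = (1-rho)*rho^n = (1-31/60)*(31/60)^2 = 0.129

0.129


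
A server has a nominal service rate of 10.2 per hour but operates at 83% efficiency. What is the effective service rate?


Effective rate = mu * efficiency = 10.2 * 0.83 = 8.47 per hour

8.47 per hour


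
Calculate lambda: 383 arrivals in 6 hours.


lambda = total arrivals / time = 383 / 6 = 63.83 per hour

63.83 per hour


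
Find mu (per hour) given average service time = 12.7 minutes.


mu = 60 / avg_service_time = 60 / 12.7 = 4.72 per hour

4.72 per hour


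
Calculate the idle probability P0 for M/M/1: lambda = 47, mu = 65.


P0 = 1 - rho = 1 - 47/65 = 0.2769

0.2769


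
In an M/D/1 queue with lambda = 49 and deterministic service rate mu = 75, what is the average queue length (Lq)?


M/D/1: Lq = rho^2 / (2*(1-rho)) where rho = 49/75; Lq = 0.62

0.62


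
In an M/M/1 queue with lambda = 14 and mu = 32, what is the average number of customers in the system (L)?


rho = 14/32; L = rho/(1-rho) = 0.78

0.78


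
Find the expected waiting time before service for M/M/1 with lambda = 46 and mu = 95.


rho = 46/95; Wq = rho/(mu - lambda) = 0.0099 hours

0.0099 hours


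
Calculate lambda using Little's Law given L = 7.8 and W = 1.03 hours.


lambda = L / W = 7.8 / 1.03 = 7.57 per hour

7.57 per hour


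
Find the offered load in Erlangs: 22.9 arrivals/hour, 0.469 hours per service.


Offered load a = lambda * E[S] = 22.9 * 0.469 = 10.74 Erlangs

10.74 Erlangs


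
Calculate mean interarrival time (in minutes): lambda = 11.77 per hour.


Mean interarrival time = 60/lambda = 60/11.77 = 5.1 minutes

5.1 minutes


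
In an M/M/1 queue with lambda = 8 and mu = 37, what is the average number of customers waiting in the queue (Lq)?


rho = 8/37; Lq = rho^2/(1-rho) = 0.06

0.06


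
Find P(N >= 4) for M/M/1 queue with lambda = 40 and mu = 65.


P(N >= 4) = rho^4 = (40/65)^4 = 0.1434

0.1434


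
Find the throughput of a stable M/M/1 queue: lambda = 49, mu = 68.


For a stable queue (lambda < mu), throughput = lambda = 49 per hour

49 per hour


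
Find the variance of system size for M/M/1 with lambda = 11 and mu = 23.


rho = 11/23; Var(N) = rho/(1-rho)^2 = 1.76

1.76


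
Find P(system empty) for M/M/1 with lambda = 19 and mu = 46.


P0 = 1 - rho = 1 - 19/46 = 0.587

0.587


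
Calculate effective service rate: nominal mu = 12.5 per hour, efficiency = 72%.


Effective rate = mu * efficiency = 12.5 * 0.72 = 9.0 per hour

9.0 per hour


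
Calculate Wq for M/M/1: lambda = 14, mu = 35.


rho = 14/35; Wq = rho/(mu - lambda) = 0.019 hours

0.019 hours


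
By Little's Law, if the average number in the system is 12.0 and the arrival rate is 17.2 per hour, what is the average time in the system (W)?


W = L / lambda = 12.0 / 17.2 = 0.6977 hours

0.6977 hours


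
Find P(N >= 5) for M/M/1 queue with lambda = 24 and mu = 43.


P(N >= 5) = rho^5 = (24/43)^5 = 0.0542

0.0542


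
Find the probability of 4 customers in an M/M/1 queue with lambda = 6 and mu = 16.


rho = 6/16; P(n) = (1-rho)*rho^n = (1-6/16)*(6/16)^4 = 0.0124

0.0124


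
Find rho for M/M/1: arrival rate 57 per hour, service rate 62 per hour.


rho = lambda/mu = 57/62 = 0.9194

0.9194


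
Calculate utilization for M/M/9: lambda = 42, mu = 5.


rho = lambda/(c*mu) = 42/(9*5) = 0.9333

0.9333


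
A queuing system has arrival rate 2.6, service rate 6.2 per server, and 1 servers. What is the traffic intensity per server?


rho = lambda / (c * mu) = 2.6 / (1 * 6.2) = 0.4194

0.4194


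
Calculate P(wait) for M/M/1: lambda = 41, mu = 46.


P(wait) = rho = lambda/mu = 41/46 = 0.8913

0.8913


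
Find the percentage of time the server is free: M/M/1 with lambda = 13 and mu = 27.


Idle fraction = (1 - rho) * 100 = (1 - 13/27) * 100 = 51.9%

51.9%


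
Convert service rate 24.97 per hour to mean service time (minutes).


Mean service time = 60/mu = 60/24.97 = 2.4 minutes

2.4 minutes


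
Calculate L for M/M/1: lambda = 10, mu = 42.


rho = 10/42; L = rho/(1-rho) = 0.31

0.31


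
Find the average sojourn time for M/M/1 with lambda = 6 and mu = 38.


W = 1/(mu - lambda) = 1/(38 - 6) = 0.0313 hours

0.0313 hours


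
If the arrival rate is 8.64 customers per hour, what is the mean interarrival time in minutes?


Mean interarrival time = 60/lambda = 60/8.64 = 6.94 minutes

6.94 minutes


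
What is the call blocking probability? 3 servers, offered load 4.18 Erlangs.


B(N,A) = (A^N/N!) / sum(A^k/k!, k=0..N) with N=3, A=4.18 = 0.4666

0.4666


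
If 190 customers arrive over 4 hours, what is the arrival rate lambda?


lambda = total arrivals / time = 190 / 4 = 47.5 per hour

47.5 per hour


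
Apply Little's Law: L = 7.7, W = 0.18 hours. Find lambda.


lambda = L / W = 7.7 / 0.18 = 42.78 per hour

42.78 per hour


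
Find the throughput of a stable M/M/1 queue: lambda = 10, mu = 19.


For a stable queue (lambda < mu), throughput = lambda = 10 per hour

10 per hour


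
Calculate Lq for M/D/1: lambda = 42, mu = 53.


M/D/1: Lq = rho^2 / (2*(1-rho)) where rho = 42/53; Lq = 1.51

1.51


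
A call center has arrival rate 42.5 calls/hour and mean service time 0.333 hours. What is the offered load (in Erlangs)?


Offered load a = lambda * E[S] = 42.5 * 0.333 = 14.15 Erlangs

14.15 Erlangs


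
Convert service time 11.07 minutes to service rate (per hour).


mu = 60 / avg_service_time = 60 / 11.07 = 5.42 per hour

5.42 per hour


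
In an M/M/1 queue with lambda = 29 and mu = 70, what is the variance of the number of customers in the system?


rho = 29/70; Var(N) = rho/(1-rho)^2 = 1.21

1.21


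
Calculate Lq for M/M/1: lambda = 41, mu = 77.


rho = 41/77; Lq = rho^2/(1-rho) = 0.61

0.61


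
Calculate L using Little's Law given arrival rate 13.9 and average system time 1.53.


L = lambda * W = 13.9 * 1.53 = 21.27

21.27


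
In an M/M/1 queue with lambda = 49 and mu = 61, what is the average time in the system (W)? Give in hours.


W = 1/(mu - lambda) = 1/(61 - 49) = 0.0833 hours

0.0833 hours


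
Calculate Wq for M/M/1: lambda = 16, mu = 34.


rho = 16/34; Wq = rho/(mu - lambda) = 0.0261 hours

0.0261 hours


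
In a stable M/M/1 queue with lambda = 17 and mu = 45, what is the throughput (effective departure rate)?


For a stable queue (lambda < mu), throughput = lambda = 17 per hour

17 per hour


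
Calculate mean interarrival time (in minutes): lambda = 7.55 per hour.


Mean interarrival time = 60/lambda = 60/7.55 = 7.95 minutes

7.95 minutes
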